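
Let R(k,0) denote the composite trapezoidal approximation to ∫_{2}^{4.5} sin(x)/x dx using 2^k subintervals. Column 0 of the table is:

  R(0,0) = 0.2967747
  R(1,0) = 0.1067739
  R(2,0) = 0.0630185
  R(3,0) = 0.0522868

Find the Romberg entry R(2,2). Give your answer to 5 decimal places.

0.04877

R(1,1) = 0.1067739 + (0.1067739 − 0.2967747)/3 = 0.0434403
R(2,1) = (4·0.0630185 − 0.1067739) / 3 = 0.0484334
R(2,2) = (16·0.0484334 − 0.0434403) / 15 = 0.0487663
(Column j=1 coincides with Simpson's rule on the same nodes.)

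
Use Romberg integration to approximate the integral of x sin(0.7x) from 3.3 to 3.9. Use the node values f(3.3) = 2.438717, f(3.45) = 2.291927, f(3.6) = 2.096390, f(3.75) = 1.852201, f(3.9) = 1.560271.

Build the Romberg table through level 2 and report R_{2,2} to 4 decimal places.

R_{0,0} (trapezoid, 1 panel, h=0.6000): 1.199696
R_{1,0} (trapezoid, 2 panels, h=0.3000): 1.228765
R_{2,0} (trapezoid, 4 panels, h=0.1500): 1.236002
R_{1,1} = 1.228765 + (1.228765 − 1.199696)/3 = 1.238455
R_{2,1} = 1.236002 + (1.236002 − 1.228765)/3 = 1.238414
R_{2,2} = 1.238414 + (1.238414 − 1.238455)/15 = 1.238411

1.2384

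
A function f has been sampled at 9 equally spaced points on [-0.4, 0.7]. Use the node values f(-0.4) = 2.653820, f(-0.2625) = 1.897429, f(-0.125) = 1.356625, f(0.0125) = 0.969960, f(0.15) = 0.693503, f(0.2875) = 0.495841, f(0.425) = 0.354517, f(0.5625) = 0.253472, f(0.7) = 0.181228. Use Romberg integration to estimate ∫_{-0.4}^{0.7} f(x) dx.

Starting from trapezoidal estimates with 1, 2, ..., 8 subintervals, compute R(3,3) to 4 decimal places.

1.0134

R(0,0) (trapezoid, 1 panel, h=1.1000): 1.559276
R(1,0) (trapezoid, 2 panels, h=0.5500): 1.161065
R(2,0) (trapezoid, 4 panels, h=0.2750): 1.051096
R(3,0) (trapezoid, 8 panels, h=0.1375): 1.022845
R(1,1) = 1.161065 + (1.161065 − 1.559276)/3 = 1.028328
R(2,1) = 1.051096 + (1.051096 − 1.161065)/3 = 1.014440
R(3,1) = 1.022845 + (1.022845 − 1.051096)/3 = 1.013428
R(2,2) = 1.014440 + (1.014440 − 1.028328)/15 = 1.013514
R(3,2) = 1.013428 + (1.013428 − 1.014440)/15 = 1.013361
R(3,3) = 1.013361 + (1.013361 − 1.013514)/63 = 1.013359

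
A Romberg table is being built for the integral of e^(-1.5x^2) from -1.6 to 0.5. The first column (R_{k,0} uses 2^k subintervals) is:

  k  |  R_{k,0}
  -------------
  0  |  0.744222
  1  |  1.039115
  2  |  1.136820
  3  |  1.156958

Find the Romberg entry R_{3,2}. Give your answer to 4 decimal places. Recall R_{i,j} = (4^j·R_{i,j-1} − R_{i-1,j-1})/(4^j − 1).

1.1633

R_{2,1} = 1.136820 + (1.136820 − 1.039115)/3 = 1.169388
R_{3,1} = (4·1.156958 − 1.136820) / 3 = 1.163671
R_{3,2} = (16·1.163671 − 1.169388) / 15 = 1.163290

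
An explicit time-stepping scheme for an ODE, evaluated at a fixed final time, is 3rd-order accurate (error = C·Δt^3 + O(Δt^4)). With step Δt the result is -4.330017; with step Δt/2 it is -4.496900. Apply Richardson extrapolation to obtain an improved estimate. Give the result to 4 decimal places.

The leading error scales as Δt^3; refining by a factor of 2 reduces it by 2^3 = 8.
Extrapolated value = (8·A(Δt/2) − A(Δt)) / (8 − 1)
= (8·(-4.496900) − (-4.330017)) / 7
= -31.645183 / 7 = -4.520740

-4.5207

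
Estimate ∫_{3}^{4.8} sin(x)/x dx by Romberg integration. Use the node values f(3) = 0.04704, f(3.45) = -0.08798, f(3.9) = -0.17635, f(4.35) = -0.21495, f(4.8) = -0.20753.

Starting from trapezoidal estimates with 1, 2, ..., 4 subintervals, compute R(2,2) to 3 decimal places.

-0.259

R(0,0) (trapezoid, 1 panel, h=1.8000): -0.14444
R(1,0) (trapezoid, 2 panels, h=0.9000): -0.23094
R(2,0) (trapezoid, 4 panels, h=0.4500): -0.25179
R(1,1) = -0.23094 + (-0.23094 − (-0.14444))/3 = -0.25977
R(2,1) = -0.25179 + (-0.25179 − (-0.23094))/3 = -0.25874
R(2,2) = -0.25874 + (-0.25874 − (-0.25977))/15 = -0.25867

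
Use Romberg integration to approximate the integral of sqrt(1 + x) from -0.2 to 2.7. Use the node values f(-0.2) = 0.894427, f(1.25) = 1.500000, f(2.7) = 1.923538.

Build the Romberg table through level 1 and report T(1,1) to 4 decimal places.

4.2620

T(0,0) (trapezoid, 1 panel, h=2.9000): 4.086049
T(1,0) (trapezoid, 2 panels, h=1.4500): 4.218025
T(1,1) = 4.218025 + (4.218025 − 4.086049)/3 = 4.262017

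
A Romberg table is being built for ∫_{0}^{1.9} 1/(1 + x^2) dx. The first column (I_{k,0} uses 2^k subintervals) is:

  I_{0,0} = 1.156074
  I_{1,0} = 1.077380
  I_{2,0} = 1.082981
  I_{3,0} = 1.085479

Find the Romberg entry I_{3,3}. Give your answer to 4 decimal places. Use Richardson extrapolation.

1.0864

Richardson extrapolation on the trapezoidal column (denominator 4−1=3):
I_{1,1} = 1.077380 + (1.077380 − 1.156074)/3 = 1.051149
I_{2,1} = (4·1.082981 − 1.077380) / 3 = 1.084848
I_{3,1} = (4·1.085479 − 1.082981) / 3 = 1.086312
I_{2,2} = 1.084848 + (1.084848 − 1.051149)/15 = 1.087095
I_{3,2} = (16·1.086312 − 1.084848) / 15 = 1.086410
I_{3,3} = 1.086410 + (1.086410 − 1.087095)/63 = 1.086399
(Column j=1 coincides with Simpson's rule on the same nodes.)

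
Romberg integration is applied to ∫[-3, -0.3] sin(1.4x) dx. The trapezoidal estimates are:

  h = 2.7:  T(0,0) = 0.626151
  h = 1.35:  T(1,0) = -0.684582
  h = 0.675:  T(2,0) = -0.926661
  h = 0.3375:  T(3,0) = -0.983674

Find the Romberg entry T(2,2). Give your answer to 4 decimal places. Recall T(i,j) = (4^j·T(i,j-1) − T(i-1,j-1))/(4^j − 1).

-0.9997

Richardson extrapolation on the trapezoidal column (denominator 4−1=3):
T(1,1) = -0.684582 + (-0.684582 − 0.626151)/3 = -1.121493
T(2,1) = (4·(-0.926661) − (-0.684582)) / 3 = -1.007354
T(2,2) = (16·(-1.007354) − (-1.121493)) / 15 = -0.999745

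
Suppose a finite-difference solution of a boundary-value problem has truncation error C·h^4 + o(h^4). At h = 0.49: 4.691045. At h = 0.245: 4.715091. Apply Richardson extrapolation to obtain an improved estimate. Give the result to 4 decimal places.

4.7167

Extrapolated value = (16·A(h/2) − A(h)) / (16 − 1)
= (16·4.715091 − 4.691045) / 15
= 70.750411 / 15 = 4.716694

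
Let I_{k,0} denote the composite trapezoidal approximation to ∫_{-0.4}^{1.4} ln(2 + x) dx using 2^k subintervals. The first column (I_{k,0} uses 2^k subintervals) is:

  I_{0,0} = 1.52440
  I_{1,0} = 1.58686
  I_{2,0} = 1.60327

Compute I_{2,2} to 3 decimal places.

Richardson extrapolation on the trapezoidal column (denominator 4−1=3):
I_{1,1} = (4·1.58686 − 1.52440) / 3 = 1.60768
I_{2,1} = 1.60327 + (1.60327 − 1.58686)/3 = 1.60874
I_{2,2} = (16·1.60874 − 1.60768) / 15 = 1.60881

1.609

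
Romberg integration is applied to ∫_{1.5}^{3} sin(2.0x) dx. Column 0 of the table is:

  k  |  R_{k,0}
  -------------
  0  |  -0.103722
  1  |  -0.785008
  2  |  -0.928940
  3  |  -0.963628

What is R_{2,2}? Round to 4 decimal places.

-0.9746

Richardson extrapolation on the trapezoidal column (denominator 4−1=3):
R_{1,1} = (4·(-0.785008) − (-0.103722)) / 3 = -1.012103
R_{2,1} = -0.928940 + (-0.928940 − (-0.785008))/3 = -0.976917
R_{2,2} = -0.976917 + (-0.976917 − (-1.012103))/15 = -0.974571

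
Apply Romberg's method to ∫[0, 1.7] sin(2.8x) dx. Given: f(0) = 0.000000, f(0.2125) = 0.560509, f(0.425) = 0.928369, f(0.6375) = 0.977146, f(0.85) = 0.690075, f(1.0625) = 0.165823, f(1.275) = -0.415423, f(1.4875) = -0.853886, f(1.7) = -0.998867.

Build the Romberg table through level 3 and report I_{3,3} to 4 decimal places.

0.3402

I_{0,0} (trapezoid, 1 panel, h=1.7000): -0.849037
I_{1,0} (trapezoid, 2 panels, h=0.8500): 0.162045
I_{2,0} (trapezoid, 4 panels, h=0.4250): 0.299025
I_{3,0} (trapezoid, 8 panels, h=0.2125): 0.330051
I_{1,1} = 0.162045 + (0.162045 − (-0.849037))/3 = 0.499072
I_{2,1} = 0.299025 + (0.299025 − 0.162045)/3 = 0.344685
I_{3,1} = 0.330051 + (0.330051 − 0.299025)/3 = 0.340393
I_{2,2} = 0.344685 + (0.344685 − 0.499072)/15 = 0.334393
I_{3,2} = 0.340393 + (0.340393 − 0.344685)/15 = 0.340107
I_{3,3} = 0.340107 + (0.340107 − 0.334393)/63 = 0.340198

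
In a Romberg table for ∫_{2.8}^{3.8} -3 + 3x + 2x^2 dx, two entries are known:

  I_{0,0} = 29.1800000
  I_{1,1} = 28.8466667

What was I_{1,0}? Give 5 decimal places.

From I_{1,1} = (4·I_{1,0} − I_{0,0})/3, solve for I_{1,0}:
4·I_{1,0} = 3·28.8466667 + 29.1800000 = 115.7200001
I_{1,0} = 28.9300000

28.93000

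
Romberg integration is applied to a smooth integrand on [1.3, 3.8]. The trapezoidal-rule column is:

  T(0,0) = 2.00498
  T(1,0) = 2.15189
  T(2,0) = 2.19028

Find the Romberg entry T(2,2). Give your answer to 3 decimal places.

Richardson extrapolation on the trapezoidal column (denominator 4−1=3):
T(1,1) = (4·2.15189 − 2.00498) / 3 = 2.20086
T(2,1) = (4·2.19028 − 2.15189) / 3 = 2.20308
T(2,2) = 2.20308 + (2.20308 − 2.20086)/15 = 2.20323

2.203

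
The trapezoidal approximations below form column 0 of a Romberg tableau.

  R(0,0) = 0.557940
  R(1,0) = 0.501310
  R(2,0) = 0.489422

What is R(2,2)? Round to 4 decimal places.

0.4857

R(1,1) = 0.501310 + (0.501310 − 0.557940)/3 = 0.482433
R(2,1) = (4·0.489422 − 0.501310) / 3 = 0.485459
R(2,2) = (16·0.485459 − 0.482433) / 15 = 0.485661
(Column j=1 coincides with Simpson's rule on the same nodes.)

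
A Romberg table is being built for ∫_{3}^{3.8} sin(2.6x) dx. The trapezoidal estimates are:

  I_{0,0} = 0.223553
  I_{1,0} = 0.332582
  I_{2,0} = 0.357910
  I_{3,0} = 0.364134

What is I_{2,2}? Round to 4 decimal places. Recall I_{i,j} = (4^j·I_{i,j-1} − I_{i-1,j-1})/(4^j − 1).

I_{1,1} = (4·0.332582 − 0.223553) / 3 = 0.368925
I_{2,1} = (4·0.357910 − 0.332582) / 3 = 0.366353
I_{2,2} = 0.366353 + (0.366353 − 0.368925)/15 = 0.366182

0.3662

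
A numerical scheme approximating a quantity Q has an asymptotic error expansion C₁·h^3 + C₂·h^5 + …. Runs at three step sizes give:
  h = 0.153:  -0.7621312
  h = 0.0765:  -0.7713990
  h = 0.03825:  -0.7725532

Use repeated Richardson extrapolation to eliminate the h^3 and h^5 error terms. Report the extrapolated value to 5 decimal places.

First eliminate the h^3 term (factor 2^3 = 8):
  B₁ = (8·(-0.7713990) − (-0.7621312))/7 = -0.7727230
  B₂ = (8·(-0.7725532) − (-0.7713990))/7 = -0.7727181
Then eliminate the h^5 term (factor 2^5 = 32):
  (32·(-0.7727181) − (-0.7727230))/31 = -0.7727179

-0.77272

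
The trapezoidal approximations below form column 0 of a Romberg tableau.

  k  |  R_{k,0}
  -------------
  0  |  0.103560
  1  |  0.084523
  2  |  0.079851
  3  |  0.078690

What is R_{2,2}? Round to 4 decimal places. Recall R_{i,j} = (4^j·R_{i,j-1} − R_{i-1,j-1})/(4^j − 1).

R_{1,1} = 0.084523 + (0.084523 − 0.103560)/3 = 0.078177
R_{2,1} = 0.079851 + (0.079851 − 0.084523)/3 = 0.078294
R_{2,2} = 0.078294 + (0.078294 − 0.078177)/15 = 0.078302

0.0783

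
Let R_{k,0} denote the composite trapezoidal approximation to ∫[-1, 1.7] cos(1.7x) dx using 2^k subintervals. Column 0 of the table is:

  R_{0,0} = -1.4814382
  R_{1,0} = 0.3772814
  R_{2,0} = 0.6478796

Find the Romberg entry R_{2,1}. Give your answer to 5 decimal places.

Richardson extrapolation on the trapezoidal column (denominator 4−1=3):
R_{2,1} = 0.6478796 + (0.6478796 − 0.3772814)/3 = 0.7380790
(Column j=1 coincides with Simpson's rule on the same nodes.)

0.73808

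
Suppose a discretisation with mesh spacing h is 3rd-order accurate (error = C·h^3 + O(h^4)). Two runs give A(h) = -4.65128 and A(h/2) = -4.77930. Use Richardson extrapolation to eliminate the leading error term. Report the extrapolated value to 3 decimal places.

-4.798

The leading error scales as h^3; refining by a factor of 2 reduces it by 2^3 = 8.
Extrapolated value = (8·A(h/2) − A(h)) / (8 − 1)
= (8·(-4.77930) − (-4.65128)) / 7
= -33.58312 / 7 = -4.79759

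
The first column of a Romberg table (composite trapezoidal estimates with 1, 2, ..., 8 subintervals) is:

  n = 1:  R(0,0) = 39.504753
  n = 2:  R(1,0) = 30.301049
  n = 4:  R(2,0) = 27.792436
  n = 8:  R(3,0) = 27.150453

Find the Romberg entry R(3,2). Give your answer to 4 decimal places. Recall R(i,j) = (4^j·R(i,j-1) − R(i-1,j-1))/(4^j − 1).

R(2,1) = (4·27.792436 − 30.301049) / 3 = 26.956232
R(3,1) = (4·27.150453 − 27.792436) / 3 = 26.936459
R(3,2) = (16·26.936459 − 26.956232) / 15 = 26.935141

26.9351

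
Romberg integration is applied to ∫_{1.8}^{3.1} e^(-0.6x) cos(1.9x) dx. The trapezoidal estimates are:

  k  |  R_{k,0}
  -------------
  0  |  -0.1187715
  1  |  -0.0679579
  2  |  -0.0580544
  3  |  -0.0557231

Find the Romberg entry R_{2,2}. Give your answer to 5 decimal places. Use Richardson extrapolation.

-0.05500

R_{1,1} = -0.0679579 + (-0.0679579 − (-0.1187715))/3 = -0.0510200
R_{2,1} = (4·(-0.0580544) − (-0.0679579)) / 3 = -0.0547532
R_{2,2} = (16·(-0.0547532) − (-0.0510200)) / 15 = -0.0550021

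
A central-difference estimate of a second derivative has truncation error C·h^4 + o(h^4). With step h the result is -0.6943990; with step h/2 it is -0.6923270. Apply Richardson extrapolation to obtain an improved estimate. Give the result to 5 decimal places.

-0.69219

The leading error scales as h^4; refining by a factor of 2 reduces it by 2^4 = 16.
Extrapolated value = (16·A(h/2) − A(h)) / (16 − 1)
= (16·(-0.6923270) − (-0.6943990)) / 15
= -10.3828330 / 15 = -0.6921889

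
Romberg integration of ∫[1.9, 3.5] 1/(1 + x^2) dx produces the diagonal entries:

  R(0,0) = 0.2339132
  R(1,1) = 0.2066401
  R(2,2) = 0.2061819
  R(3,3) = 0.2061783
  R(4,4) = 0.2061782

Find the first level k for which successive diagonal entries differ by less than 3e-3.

|R(1,1) − R(0,0)| = 0.0272731 ≥ 3e-3
|R(2,2) − R(1,1)| = 0.0004582 < 3e-3

k = 2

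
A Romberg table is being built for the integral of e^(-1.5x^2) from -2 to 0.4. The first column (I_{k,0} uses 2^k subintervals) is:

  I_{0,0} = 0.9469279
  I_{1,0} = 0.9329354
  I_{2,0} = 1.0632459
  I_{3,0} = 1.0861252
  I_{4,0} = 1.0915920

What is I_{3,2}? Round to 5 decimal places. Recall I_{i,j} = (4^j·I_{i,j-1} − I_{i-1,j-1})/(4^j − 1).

1.09289

I_{2,1} = (4·1.0632459 − 0.9329354) / 3 = 1.1066827
I_{3,1} = 1.0861252 + (1.0861252 − 1.0632459)/3 = 1.0937516
I_{3,2} = 1.0937516 + (1.0937516 − 1.1066827)/15 = 1.0928895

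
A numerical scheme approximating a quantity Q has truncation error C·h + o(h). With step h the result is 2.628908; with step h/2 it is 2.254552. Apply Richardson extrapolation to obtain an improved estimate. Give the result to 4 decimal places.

Extrapolated value = (2·A(h/2) − A(h)) / (2 − 1)
= (2·2.254552 − 2.628908) / 1
= 1.880196 / 1 = 1.880196

1.8802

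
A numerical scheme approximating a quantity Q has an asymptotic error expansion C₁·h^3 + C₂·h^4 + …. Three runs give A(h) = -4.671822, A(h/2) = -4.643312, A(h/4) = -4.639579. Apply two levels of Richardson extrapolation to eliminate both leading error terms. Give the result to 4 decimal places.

First eliminate the h^3 term (factor 2^3 = 8):
  B₁ = (8·(-4.643312) − (-4.671822))/7 = -4.639239
  B₂ = (8·(-4.639579) − (-4.643312))/7 = -4.639046
Then eliminate the h^4 term (factor 2^4 = 16):
  (16·(-4.639046) − (-4.639239))/15 = -4.639033

-4.6390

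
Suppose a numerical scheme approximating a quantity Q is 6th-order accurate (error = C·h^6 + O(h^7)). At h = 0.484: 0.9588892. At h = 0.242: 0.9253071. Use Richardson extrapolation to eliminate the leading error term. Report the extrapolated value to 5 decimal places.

The leading error scales as h^6; refining by a factor of 2 reduces it by 2^6 = 64.
Extrapolated value = (64·A(h/2) − A(h)) / (64 − 1)
= (64·0.9253071 − 0.9588892) / 63
= 58.2607652 / 63 = 0.9247741

0.92477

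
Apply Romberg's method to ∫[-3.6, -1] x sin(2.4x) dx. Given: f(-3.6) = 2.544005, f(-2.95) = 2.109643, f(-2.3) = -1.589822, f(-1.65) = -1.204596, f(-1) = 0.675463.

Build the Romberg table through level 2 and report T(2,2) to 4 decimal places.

0.9366

T(0,0) (trapezoid, 1 panel, h=2.6000): 4.185308
T(1,0) (trapezoid, 2 panels, h=1.3000): 0.025886
T(2,0) (trapezoid, 4 panels, h=0.6500): 0.601223
T(1,1) = 0.025886 + (0.025886 − 4.185308)/3 = -1.360588
T(2,1) = 0.601223 + (0.601223 − 0.025886)/3 = 0.793002
T(2,2) = 0.793002 + (0.793002 − (-1.360588))/15 = 0.936575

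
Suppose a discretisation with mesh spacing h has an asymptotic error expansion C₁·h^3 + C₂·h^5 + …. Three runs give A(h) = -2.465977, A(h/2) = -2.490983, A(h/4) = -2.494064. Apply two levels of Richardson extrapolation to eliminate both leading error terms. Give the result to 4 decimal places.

-2.4945

First eliminate the h^3 term (factor 2^3 = 8):
  B₁ = (8·(-2.490983) − (-2.465977))/7 = -2.494555
  B₂ = (8·(-2.494064) − (-2.490983))/7 = -2.494504
Then eliminate the h^5 term (factor 2^5 = 32):
  (32·(-2.494504) − (-2.494555))/31 = -2.494502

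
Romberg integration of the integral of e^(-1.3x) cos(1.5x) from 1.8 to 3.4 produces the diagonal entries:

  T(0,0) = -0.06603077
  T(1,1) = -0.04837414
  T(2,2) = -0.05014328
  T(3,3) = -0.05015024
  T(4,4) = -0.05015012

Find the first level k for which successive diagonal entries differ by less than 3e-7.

|T(1,1) − T(0,0)| = 0.01765663 ≥ 3e-7
|T(2,2) − T(1,1)| = 0.00176914 ≥ 3e-7
|T(3,3) − T(2,2)| = 0.00000696 ≥ 3e-7
|T(4,4) − T(3,3)| = 0.00000012 < 3e-7

k = 4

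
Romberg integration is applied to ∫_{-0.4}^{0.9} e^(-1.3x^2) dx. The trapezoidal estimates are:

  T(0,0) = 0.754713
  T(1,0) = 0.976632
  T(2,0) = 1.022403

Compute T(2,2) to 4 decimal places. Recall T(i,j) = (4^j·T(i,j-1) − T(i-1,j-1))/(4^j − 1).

1.0368

Richardson extrapolation on the trapezoidal column (denominator 4−1=3):
T(1,1) = 0.976632 + (0.976632 − 0.754713)/3 = 1.050605
T(2,1) = (4·1.022403 − 0.976632) / 3 = 1.037660
T(2,2) = 1.037660 + (1.037660 − 1.050605)/15 = 1.036797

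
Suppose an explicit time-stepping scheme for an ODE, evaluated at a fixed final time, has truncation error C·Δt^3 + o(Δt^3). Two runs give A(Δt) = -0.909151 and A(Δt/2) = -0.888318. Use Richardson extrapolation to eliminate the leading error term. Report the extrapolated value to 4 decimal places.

The leading error scales as Δt^3; refining by a factor of 2 reduces it by 2^3 = 8.
Extrapolated value = (8·A(Δt/2) − A(Δt)) / (8 − 1)
= (8·(-0.888318) − (-0.909151)) / 7
= -6.197393 / 7 = -0.885342

-0.8853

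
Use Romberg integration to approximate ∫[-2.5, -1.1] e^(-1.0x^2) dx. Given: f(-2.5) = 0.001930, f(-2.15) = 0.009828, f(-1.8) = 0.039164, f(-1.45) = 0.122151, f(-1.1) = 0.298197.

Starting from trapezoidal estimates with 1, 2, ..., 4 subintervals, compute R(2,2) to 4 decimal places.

0.1057

R(0,0) (trapezoid, 1 panel, h=1.4000): 0.210089
R(1,0) (trapezoid, 2 panels, h=0.7000): 0.132459
R(2,0) (trapezoid, 4 panels, h=0.3500): 0.112422
R(1,1) = 0.132459 + (0.132459 − 0.210089)/3 = 0.106582
R(2,1) = 0.112422 + (0.112422 − 0.132459)/3 = 0.105743
R(2,2) = 0.105743 + (0.105743 − 0.106582)/15 = 0.105687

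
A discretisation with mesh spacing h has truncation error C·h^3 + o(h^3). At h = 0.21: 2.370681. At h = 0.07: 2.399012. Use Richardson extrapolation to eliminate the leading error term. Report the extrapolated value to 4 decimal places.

The leading error scales as h^3; refining by a factor of 3 reduces it by 3^3 = 27.
Extrapolated value = (27·A(h/3) − A(h)) / (27 − 1)
= (27·2.399012 − 2.370681) / 26
= 62.402643 / 26 = 2.400102

2.4001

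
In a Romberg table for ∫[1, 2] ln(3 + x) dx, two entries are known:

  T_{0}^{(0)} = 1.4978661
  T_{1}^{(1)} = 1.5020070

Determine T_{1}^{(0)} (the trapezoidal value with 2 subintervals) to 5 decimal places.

1.50097

From T_{1}^{(1)} = (4·T_{1}^{(0)} − T_{0}^{(0)})/3, solve for T_{1}^{(0)}:
4·T_{1}^{(0)} = 3·1.5020070 + 1.4978661 = 6.0038871
T_{1}^{(0)} = 1.5009718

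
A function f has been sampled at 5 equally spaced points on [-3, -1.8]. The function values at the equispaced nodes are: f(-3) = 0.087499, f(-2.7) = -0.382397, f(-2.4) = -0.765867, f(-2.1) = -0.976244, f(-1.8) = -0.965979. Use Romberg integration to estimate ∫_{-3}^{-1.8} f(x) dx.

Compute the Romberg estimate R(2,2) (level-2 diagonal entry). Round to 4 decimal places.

R(0,0) (trapezoid, 1 panel, h=1.2000): -0.527088
R(1,0) (trapezoid, 2 panels, h=0.6000): -0.723064
R(2,0) (trapezoid, 4 panels, h=0.3000): -0.769124
R(1,1) = -0.723064 + (-0.723064 − (-0.527088))/3 = -0.788389
R(2,1) = -0.769124 + (-0.769124 − (-0.723064))/3 = -0.784477
R(2,2) = -0.784477 + (-0.784477 − (-0.788389))/15 = -0.784216

-0.7842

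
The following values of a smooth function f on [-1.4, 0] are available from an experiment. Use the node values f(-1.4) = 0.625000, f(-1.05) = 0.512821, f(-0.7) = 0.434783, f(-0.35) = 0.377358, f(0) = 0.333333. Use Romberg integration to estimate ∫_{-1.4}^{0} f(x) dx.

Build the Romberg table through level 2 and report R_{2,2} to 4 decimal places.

0.6286

R_{0,0} (trapezoid, 1 panel, h=1.4000): 0.670833
R_{1,0} (trapezoid, 2 panels, h=0.7000): 0.639765
R_{2,0} (trapezoid, 4 panels, h=0.3500): 0.631445
R_{1,1} = 0.639765 + (0.639765 − 0.670833)/3 = 0.629409
R_{2,1} = 0.631445 + (0.631445 − 0.639765)/3 = 0.628672
R_{2,2} = 0.628672 + (0.628672 − 0.629409)/15 = 0.628623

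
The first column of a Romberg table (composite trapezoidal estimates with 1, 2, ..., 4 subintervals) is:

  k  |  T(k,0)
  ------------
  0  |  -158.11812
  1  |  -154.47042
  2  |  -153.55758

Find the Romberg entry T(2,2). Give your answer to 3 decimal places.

-153.253

T(1,1) = -154.47042 + (-154.47042 − (-158.11812))/3 = -153.25452
T(2,1) = (4·(-153.55758) − (-154.47042)) / 3 = -153.25330
T(2,2) = (16·(-153.25330) − (-153.25452)) / 15 = -153.25322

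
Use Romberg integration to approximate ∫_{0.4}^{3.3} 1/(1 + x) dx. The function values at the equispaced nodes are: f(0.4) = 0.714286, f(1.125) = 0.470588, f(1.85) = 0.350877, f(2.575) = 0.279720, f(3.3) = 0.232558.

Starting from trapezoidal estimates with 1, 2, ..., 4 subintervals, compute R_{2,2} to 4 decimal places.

R_{0,0} (trapezoid, 1 panel, h=2.9000): 1.372924
R_{1,0} (trapezoid, 2 panels, h=1.4500): 1.195234
R_{2,0} (trapezoid, 4 panels, h=0.7250): 1.141590
R_{1,1} = 1.195234 + (1.195234 − 1.372924)/3 = 1.136004
R_{2,1} = 1.141590 + (1.141590 − 1.195234)/3 = 1.123709
R_{2,2} = 1.123709 + (1.123709 − 1.136004)/15 = 1.122889

1.1229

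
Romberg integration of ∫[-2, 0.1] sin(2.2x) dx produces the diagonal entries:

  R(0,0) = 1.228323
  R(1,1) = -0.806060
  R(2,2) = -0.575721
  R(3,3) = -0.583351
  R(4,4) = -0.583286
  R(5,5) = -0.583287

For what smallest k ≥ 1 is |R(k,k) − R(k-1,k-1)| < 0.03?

|R(1,1) − R(0,0)| = 2.034383 ≥ 0.03
|R(2,2) − R(1,1)| = 0.230339 ≥ 0.03
|R(3,3) − R(2,2)| = 0.007630 < 0.03

k = 3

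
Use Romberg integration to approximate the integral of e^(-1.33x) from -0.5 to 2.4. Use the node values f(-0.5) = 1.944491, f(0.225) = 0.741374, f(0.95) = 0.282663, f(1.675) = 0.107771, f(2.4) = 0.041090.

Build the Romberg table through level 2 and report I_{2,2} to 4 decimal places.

1.4327

I_{0,0} (trapezoid, 1 panel, h=2.9000): 2.879092
I_{1,0} (trapezoid, 2 panels, h=1.4500): 1.849408
I_{2,0} (trapezoid, 4 panels, h=0.7250): 1.540334
I_{1,1} = 1.849408 + (1.849408 − 2.879092)/3 = 1.506180
I_{2,1} = 1.540334 + (1.540334 − 1.849408)/3 = 1.437309
I_{2,2} = 1.437309 + (1.437309 − 1.506180)/15 = 1.432718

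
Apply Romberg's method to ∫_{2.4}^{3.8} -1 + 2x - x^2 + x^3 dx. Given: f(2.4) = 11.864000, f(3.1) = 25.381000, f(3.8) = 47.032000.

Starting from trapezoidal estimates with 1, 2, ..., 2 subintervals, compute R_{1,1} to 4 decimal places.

R_{0,0} (trapezoid, 1 panel, h=1.4000): 41.227200
R_{1,0} (trapezoid, 2 panels, h=0.7000): 38.380300
R_{1,1} = 38.380300 + (38.380300 − 41.227200)/3 = 37.431333

37.4313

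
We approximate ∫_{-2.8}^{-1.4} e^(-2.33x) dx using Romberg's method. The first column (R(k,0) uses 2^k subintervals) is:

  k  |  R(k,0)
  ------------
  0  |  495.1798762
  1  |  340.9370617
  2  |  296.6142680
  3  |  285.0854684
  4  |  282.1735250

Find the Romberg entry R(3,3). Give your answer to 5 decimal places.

281.20072

Richardson extrapolation on the trapezoidal column (denominator 4−1=3):
R(1,1) = (4·340.9370617 − 495.1798762) / 3 = 289.5227902
R(2,1) = (4·296.6142680 − 340.9370617) / 3 = 281.8400034
R(3,1) = 285.0854684 + (285.0854684 − 296.6142680)/3 = 281.2425352
R(2,2) = (16·281.8400034 − 289.5227902) / 15 = 281.3278176
R(3,2) = (16·281.2425352 − 281.8400034) / 15 = 281.2027040
R(3,3) = (64·281.2027040 − 281.3278176) / 63 = 281.2007181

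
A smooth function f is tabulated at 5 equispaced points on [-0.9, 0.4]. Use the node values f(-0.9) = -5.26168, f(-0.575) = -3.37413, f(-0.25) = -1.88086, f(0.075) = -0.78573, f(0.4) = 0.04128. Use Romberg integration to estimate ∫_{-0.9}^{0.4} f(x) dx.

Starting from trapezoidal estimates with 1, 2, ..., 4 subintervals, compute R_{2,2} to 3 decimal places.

-2.777

R_{0,0} (trapezoid, 1 panel, h=1.3000): -3.39326
R_{1,0} (trapezoid, 2 panels, h=0.6500): -2.91919
R_{2,0} (trapezoid, 4 panels, h=0.3250): -2.81155
R_{1,1} = -2.91919 + (-2.91919 − (-3.39326))/3 = -2.76117
R_{2,1} = -2.81155 + (-2.81155 − (-2.91919))/3 = -2.77567
R_{2,2} = -2.77567 + (-2.77567 − (-2.76117))/15 = -2.77664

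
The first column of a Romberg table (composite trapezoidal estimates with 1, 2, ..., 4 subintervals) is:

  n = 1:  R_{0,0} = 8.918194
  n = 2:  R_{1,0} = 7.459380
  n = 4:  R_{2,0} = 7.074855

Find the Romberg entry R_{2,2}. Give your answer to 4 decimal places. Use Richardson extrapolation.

6.9449

Richardson extrapolation on the trapezoidal column (denominator 4−1=3):
R_{1,1} = (4·7.459380 − 8.918194) / 3 = 6.973109
R_{2,1} = (4·7.074855 − 7.459380) / 3 = 6.946680
R_{2,2} = 6.946680 + (6.946680 − 6.973109)/15 = 6.944918
(Column j=1 coincides with Simpson's rule on the same nodes.)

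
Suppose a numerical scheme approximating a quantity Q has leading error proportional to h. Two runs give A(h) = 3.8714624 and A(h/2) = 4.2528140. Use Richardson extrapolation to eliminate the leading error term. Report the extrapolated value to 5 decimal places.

Extrapolated value = (2·A(h/2) − A(h)) / (2 − 1)
= (2·4.2528140 − 3.8714624) / 1
= 4.6341656 / 1 = 4.6341656

4.63417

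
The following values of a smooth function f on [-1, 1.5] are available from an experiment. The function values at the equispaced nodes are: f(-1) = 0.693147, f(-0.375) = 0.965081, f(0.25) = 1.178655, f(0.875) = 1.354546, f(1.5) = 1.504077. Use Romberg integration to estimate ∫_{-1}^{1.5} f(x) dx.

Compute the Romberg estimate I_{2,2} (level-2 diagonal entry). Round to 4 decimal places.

2.8820

I_{0,0} (trapezoid, 1 panel, h=2.5000): 2.746530
I_{1,0} (trapezoid, 2 panels, h=1.2500): 2.846584
I_{2,0} (trapezoid, 4 panels, h=0.6250): 2.873059
I_{1,1} = 2.846584 + (2.846584 − 2.746530)/3 = 2.879935
I_{2,1} = 2.873059 + (2.873059 − 2.846584)/3 = 2.881884
I_{2,2} = 2.881884 + (2.881884 − 2.879935)/15 = 2.882014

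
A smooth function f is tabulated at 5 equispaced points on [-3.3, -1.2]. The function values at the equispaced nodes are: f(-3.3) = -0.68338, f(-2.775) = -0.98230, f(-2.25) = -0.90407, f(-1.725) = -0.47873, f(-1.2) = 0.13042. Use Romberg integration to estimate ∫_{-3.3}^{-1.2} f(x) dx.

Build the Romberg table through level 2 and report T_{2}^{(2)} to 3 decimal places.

T_{0}^{(0)} (trapezoid, 1 panel, h=2.1000): -0.58061
T_{1}^{(0)} (trapezoid, 2 panels, h=1.0500): -1.23958
T_{2}^{(0)} (trapezoid, 4 panels, h=0.5250): -1.38683
T_{1}^{(1)} = -1.23958 + (-1.23958 − (-0.58061))/3 = -1.45924
T_{2}^{(1)} = -1.38683 + (-1.38683 − (-1.23958))/3 = -1.43591
T_{2}^{(2)} = -1.43591 + (-1.43591 − (-1.45924))/15 = -1.43435

-1.434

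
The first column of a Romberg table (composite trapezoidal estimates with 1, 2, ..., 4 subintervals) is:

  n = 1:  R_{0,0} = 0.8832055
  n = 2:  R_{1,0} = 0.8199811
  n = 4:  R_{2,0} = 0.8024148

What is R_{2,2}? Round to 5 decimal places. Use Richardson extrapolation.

0.79640

R_{1,1} = (4·0.8199811 − 0.8832055) / 3 = 0.7989063
R_{2,1} = (4·0.8024148 − 0.8199811) / 3 = 0.7965594
R_{2,2} = (16·0.7965594 − 0.7989063) / 15 = 0.7964029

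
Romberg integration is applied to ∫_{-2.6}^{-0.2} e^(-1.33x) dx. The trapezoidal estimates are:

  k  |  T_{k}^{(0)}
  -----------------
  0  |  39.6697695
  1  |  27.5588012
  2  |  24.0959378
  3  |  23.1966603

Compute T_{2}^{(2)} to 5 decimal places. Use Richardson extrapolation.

T_{1}^{(1)} = 27.5588012 + (27.5588012 − 39.6697695)/3 = 23.5218118
T_{2}^{(1)} = (4·24.0959378 − 27.5588012) / 3 = 22.9416500
T_{2}^{(2)} = 22.9416500 + (22.9416500 − 23.5218118)/15 = 22.9029725

22.90297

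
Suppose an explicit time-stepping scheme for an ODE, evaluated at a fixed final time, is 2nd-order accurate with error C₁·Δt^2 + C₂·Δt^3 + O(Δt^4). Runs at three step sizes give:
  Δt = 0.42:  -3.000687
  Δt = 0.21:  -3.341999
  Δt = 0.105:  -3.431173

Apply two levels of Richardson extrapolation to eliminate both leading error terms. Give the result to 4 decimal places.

-3.4616

First eliminate the Δt^2 term (factor 2^2 = 4):
  B₁ = (4·(-3.341999) − (-3.000687))/3 = -3.455770
  B₂ = (4·(-3.431173) − (-3.341999))/3 = -3.460898
Then eliminate the Δt^3 term (factor 2^3 = 8):
  (8·(-3.460898) − (-3.455770))/7 = -3.461631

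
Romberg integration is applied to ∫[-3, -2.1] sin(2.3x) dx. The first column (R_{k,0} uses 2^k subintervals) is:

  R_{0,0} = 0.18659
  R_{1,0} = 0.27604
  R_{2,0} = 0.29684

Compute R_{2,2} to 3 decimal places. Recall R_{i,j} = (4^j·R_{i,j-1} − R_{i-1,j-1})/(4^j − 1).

0.304

R_{1,1} = (4·0.27604 − 0.18659) / 3 = 0.30586
R_{2,1} = (4·0.29684 − 0.27604) / 3 = 0.30377
R_{2,2} = (16·0.30377 − 0.30586) / 15 = 0.30363
(Column j=1 coincides with Simpson's rule on the same nodes.)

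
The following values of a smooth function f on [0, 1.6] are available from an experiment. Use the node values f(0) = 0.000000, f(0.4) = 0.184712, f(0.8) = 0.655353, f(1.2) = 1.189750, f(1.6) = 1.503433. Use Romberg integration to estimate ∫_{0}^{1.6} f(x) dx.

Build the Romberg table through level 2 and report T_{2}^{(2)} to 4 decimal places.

1.1088

T_{0}^{(0)} (trapezoid, 1 panel, h=1.6000): 1.202746
T_{1}^{(0)} (trapezoid, 2 panels, h=0.8000): 1.125656
T_{2}^{(0)} (trapezoid, 4 panels, h=0.4000): 1.112613
T_{1}^{(1)} = 1.125656 + (1.125656 − 1.202746)/3 = 1.099959
T_{2}^{(1)} = 1.112613 + (1.112613 − 1.125656)/3 = 1.108265
T_{2}^{(2)} = 1.108265 + (1.108265 − 1.099959)/15 = 1.108819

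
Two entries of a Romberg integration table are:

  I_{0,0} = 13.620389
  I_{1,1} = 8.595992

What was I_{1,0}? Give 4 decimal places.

9.8521

From I_{1,1} = (4·I_{1,0} − I_{0,0})/3, solve for I_{1,0}:
4·I_{1,0} = 3·8.595992 + 13.620389 = 39.408365
I_{1,0} = 9.852091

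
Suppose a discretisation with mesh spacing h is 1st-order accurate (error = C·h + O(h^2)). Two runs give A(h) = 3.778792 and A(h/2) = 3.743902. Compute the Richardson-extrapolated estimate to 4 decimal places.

The leading error scales as h; refining by a factor of 2 reduces it by 2^1 = 2.
Extrapolated value = (2·A(h/2) − A(h)) / (2 − 1)
= (2·3.743902 − 3.778792) / 1
= 3.709012 / 1 = 3.709012

3.7090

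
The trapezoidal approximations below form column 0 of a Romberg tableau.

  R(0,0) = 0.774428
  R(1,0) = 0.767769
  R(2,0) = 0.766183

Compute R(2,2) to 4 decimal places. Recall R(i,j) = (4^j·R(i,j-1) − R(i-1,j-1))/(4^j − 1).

R(1,1) = 0.767769 + (0.767769 − 0.774428)/3 = 0.765549
R(2,1) = (4·0.766183 − 0.767769) / 3 = 0.765654
R(2,2) = (16·0.765654 − 0.765549) / 15 = 0.765661

0.7657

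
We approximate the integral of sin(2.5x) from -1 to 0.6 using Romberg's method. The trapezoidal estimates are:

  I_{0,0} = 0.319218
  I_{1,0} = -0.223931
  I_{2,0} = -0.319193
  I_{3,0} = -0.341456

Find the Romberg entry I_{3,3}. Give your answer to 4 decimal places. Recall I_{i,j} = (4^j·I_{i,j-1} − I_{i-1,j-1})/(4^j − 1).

I_{1,1} = (4·(-0.223931) − 0.319218) / 3 = -0.404981
I_{2,1} = (4·(-0.319193) − (-0.223931)) / 3 = -0.350947
I_{3,1} = (4·(-0.341456) − (-0.319193)) / 3 = -0.348877
I_{2,2} = (16·(-0.350947) − (-0.404981)) / 15 = -0.347345
I_{3,2} = (16·(-0.348877) − (-0.350947)) / 15 = -0.348739
I_{3,3} = (64·(-0.348739) − (-0.347345)) / 63 = -0.348761

-0.3488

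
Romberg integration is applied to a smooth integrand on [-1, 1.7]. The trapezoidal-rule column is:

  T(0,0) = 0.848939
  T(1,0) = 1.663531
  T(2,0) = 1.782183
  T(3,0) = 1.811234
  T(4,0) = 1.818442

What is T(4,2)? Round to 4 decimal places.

1.8208

Richardson extrapolation on the trapezoidal column (denominator 4−1=3):
T(3,1) = (4·1.811234 − 1.782183) / 3 = 1.820918
T(4,1) = (4·1.818442 − 1.811234) / 3 = 1.820845
T(4,2) = (16·1.820845 − 1.820918) / 15 = 1.820840
(Column j=1 coincides with Simpson's rule on the same nodes.)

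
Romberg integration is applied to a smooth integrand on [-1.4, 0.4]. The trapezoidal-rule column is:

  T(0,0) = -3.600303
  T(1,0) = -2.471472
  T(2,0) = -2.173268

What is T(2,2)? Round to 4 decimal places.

-2.0724

Richardson extrapolation on the trapezoidal column (denominator 4−1=3):
T(1,1) = -2.471472 + (-2.471472 − (-3.600303))/3 = -2.095195
T(2,1) = -2.173268 + (-2.173268 − (-2.471472))/3 = -2.073867
T(2,2) = -2.073867 + (-2.073867 − (-2.095195))/15 = -2.072445
(Column j=1 coincides with Simpson's rule on the same nodes.)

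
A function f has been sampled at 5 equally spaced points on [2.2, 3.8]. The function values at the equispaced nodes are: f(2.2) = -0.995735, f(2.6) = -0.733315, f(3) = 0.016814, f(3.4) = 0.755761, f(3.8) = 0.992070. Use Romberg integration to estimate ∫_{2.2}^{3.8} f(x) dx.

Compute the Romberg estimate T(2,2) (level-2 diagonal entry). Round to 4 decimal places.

T(0,0) (trapezoid, 1 panel, h=1.6000): -0.002932
T(1,0) (trapezoid, 2 panels, h=0.8000): 0.011985
T(2,0) (trapezoid, 4 panels, h=0.4000): 0.014971
T(1,1) = 0.011985 + (0.011985 − (-0.002932))/3 = 0.016957
T(2,1) = 0.014971 + (0.014971 − 0.011985)/3 = 0.015966
T(2,2) = 0.015966 + (0.015966 − 0.016957)/15 = 0.015900

0.0159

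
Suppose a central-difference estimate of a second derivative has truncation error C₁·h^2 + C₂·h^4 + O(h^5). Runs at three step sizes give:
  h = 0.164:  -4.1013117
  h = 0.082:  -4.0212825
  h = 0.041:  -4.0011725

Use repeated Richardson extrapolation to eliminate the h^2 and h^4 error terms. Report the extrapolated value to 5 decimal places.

First eliminate the h^2 term (factor 2^2 = 4):
  B₁ = (4·(-4.0212825) − (-4.1013117))/3 = -3.9946061
  B₂ = (4·(-4.0011725) − (-4.0212825))/3 = -3.9944692
Then eliminate the h^4 term (factor 2^4 = 16):
  (16·(-3.9944692) − (-3.9946061))/15 = -3.9944601

-3.99446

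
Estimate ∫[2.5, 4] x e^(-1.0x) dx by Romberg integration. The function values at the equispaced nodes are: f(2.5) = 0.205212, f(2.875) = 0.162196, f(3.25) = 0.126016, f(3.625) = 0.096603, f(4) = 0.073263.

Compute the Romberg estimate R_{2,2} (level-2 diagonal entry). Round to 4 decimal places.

R_{0,0} (trapezoid, 1 panel, h=1.5000): 0.208856
R_{1,0} (trapezoid, 2 panels, h=0.7500): 0.198940
R_{2,0} (trapezoid, 4 panels, h=0.3750): 0.196520
R_{1,1} = 0.198940 + (0.198940 − 0.208856)/3 = 0.195635
R_{2,1} = 0.196520 + (0.196520 − 0.198940)/3 = 0.195713
R_{2,2} = 0.195713 + (0.195713 − 0.195635)/15 = 0.195718

0.1957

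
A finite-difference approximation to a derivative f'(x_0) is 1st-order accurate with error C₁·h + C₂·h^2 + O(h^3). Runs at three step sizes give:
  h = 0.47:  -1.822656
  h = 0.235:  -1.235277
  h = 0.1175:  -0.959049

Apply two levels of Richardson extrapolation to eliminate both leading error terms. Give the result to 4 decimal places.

-0.6945

First eliminate the h term (factor 2^1 = 2):
  B₁ = (2·(-1.235277) − (-1.822656))/1 = -0.647898
  B₂ = (2·(-0.959049) − (-1.235277))/1 = -0.682821
Then eliminate the h^2 term (factor 2^2 = 4):
  (4·(-0.682821) − (-0.647898))/3 = -0.694462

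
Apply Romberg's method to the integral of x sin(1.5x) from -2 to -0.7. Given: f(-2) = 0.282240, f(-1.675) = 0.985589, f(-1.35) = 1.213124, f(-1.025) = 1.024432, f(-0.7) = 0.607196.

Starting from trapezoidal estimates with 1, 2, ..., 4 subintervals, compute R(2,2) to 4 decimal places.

1.2293

R(0,0) (trapezoid, 1 panel, h=1.3000): 0.578133
R(1,0) (trapezoid, 2 panels, h=0.6500): 1.077597
R(2,0) (trapezoid, 4 panels, h=0.3250): 1.192055
R(1,1) = 1.077597 + (1.077597 − 0.578133)/3 = 1.244085
R(2,1) = 1.192055 + (1.192055 − 1.077597)/3 = 1.230208
R(2,2) = 1.230208 + (1.230208 − 1.244085)/15 = 1.229283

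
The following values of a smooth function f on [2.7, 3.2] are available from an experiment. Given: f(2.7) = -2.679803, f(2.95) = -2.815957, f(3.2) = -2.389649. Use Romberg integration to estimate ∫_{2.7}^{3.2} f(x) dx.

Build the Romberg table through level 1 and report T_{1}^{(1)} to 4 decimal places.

-1.3611

T_{0}^{(0)} (trapezoid, 1 panel, h=0.5000): -1.267363
T_{1}^{(0)} (trapezoid, 2 panels, h=0.2500): -1.337671
T_{1}^{(1)} = -1.337671 + (-1.337671 − (-1.267363))/3 = -1.361107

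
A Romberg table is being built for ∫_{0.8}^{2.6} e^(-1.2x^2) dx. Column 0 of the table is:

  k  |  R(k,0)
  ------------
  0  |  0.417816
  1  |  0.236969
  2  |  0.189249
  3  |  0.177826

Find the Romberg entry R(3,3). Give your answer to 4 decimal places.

R(1,1) = (4·0.236969 − 0.417816) / 3 = 0.176687
R(2,1) = 0.189249 + (0.189249 − 0.236969)/3 = 0.173342
R(3,1) = 0.177826 + (0.177826 − 0.189249)/3 = 0.174018
R(2,2) = (16·0.173342 − 0.176687) / 15 = 0.173119
R(3,2) = (16·0.174018 − 0.173342) / 15 = 0.174063
R(3,3) = 0.174063 + (0.174063 − 0.173119)/63 = 0.174078

0.1741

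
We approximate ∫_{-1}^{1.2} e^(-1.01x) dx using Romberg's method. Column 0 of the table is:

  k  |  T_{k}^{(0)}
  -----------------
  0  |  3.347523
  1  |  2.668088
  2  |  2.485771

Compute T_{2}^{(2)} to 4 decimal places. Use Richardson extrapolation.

T_{1}^{(1)} = 2.668088 + (2.668088 − 3.347523)/3 = 2.441610
T_{2}^{(1)} = 2.485771 + (2.485771 − 2.668088)/3 = 2.424999
T_{2}^{(2)} = (16·2.424999 − 2.441610) / 15 = 2.423892

2.4239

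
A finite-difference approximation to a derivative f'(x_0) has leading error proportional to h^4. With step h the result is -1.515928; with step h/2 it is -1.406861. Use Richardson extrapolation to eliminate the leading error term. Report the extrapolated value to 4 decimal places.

Extrapolated value = (16·A(h/2) − A(h)) / (16 − 1)
= (16·(-1.406861) − (-1.515928)) / 15
= -20.993848 / 15 = -1.399590

-1.3996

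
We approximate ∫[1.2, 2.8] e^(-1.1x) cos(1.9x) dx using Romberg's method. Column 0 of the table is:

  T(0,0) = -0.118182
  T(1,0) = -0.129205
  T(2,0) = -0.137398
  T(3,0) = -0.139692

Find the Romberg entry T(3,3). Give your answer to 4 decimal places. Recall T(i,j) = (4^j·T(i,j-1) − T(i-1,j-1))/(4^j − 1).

-0.1405

T(1,1) = (4·(-0.129205) − (-0.118182)) / 3 = -0.132879
T(2,1) = -0.137398 + (-0.137398 − (-0.129205))/3 = -0.140129
T(3,1) = -0.139692 + (-0.139692 − (-0.137398))/3 = -0.140457
T(2,2) = -0.140129 + (-0.140129 − (-0.132879))/15 = -0.140612
T(3,2) = -0.140457 + (-0.140457 − (-0.140129))/15 = -0.140479
T(3,3) = (64·(-0.140479) − (-0.140612)) / 63 = -0.140477
(Column j=1 coincides with Simpson's rule on the same nodes.)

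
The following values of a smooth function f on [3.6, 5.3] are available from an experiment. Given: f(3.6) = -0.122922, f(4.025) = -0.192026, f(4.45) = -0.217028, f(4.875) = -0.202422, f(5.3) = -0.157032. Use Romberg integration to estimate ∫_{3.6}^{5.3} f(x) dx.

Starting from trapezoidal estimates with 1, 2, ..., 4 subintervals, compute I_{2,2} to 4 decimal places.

-0.3246

I_{0,0} (trapezoid, 1 panel, h=1.7000): -0.237961
I_{1,0} (trapezoid, 2 panels, h=0.8500): -0.303454
I_{2,0} (trapezoid, 4 panels, h=0.4250): -0.319368
I_{1,1} = -0.303454 + (-0.303454 − (-0.237961))/3 = -0.325285
I_{2,1} = -0.319368 + (-0.319368 − (-0.303454))/3 = -0.324673
I_{2,2} = -0.324673 + (-0.324673 − (-0.325285))/15 = -0.324632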